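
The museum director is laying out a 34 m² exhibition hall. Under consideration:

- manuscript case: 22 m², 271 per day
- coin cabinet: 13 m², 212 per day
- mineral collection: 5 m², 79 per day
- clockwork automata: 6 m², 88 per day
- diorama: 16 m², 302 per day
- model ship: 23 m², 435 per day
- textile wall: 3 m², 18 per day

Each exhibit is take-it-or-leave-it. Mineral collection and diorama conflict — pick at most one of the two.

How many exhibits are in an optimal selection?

3

Optimal total is 602.
One optimal bundle: mineral collection + clockwork automata + model ship (34 m²).
Any selection reaching 602 contains exactly 3 exhibits.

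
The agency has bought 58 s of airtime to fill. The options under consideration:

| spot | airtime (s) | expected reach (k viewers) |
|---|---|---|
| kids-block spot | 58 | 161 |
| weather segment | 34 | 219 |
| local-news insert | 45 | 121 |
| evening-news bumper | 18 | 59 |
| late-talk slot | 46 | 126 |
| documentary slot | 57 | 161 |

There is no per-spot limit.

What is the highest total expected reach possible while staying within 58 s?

278

Ranking by ratio (expected reach/s): weather segment 6.44, evening-news bumper 3.28, documentary slot 2.82, kids-block spot 2.78.
Taking weather segment + evening-news bumper: 52 s used, 278 in expected reach.
That's the maximum — no swap from here does better than 278.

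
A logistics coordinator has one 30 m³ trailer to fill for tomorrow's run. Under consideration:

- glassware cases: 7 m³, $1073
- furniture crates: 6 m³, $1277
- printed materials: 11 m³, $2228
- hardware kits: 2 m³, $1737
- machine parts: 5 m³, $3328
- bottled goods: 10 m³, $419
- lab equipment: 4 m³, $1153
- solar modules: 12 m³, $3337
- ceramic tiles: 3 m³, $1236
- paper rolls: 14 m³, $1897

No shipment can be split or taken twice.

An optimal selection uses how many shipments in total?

5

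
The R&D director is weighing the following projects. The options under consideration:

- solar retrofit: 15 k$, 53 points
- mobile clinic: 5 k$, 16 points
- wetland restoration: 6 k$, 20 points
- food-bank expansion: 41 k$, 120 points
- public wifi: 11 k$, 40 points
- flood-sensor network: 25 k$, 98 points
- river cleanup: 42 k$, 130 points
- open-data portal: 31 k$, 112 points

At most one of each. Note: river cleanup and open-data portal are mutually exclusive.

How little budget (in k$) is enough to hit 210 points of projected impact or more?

Minimise k$ subject to total projected impact ≥ 210.
flood-sensor network + open-data portal: 210 projected impact at 56 k$.
Any bundle with less than 56 k$ falls short of 210.

56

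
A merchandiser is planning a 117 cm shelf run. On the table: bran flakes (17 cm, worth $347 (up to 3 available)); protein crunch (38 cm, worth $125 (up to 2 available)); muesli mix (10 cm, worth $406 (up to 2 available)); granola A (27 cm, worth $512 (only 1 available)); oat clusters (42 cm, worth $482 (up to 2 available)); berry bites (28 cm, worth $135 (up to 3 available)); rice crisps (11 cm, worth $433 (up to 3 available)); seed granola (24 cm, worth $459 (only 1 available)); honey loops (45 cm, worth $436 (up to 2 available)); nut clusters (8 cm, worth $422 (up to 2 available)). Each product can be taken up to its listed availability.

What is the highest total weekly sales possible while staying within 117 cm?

3814

Density check — nut clusters 52.75, muesli mix 40.60, rice crisps 39.36 are the best per cm.
Greedy by ratio would take 2×bran flakes + 2×muesli mix + 3×rice crisps + 2×nut clusters: 103 cm used, total 3649.
Dropping bran flakes frees 17 cm; slotting in granola A (27 cm) lifts the total to 3814 at 113 cm.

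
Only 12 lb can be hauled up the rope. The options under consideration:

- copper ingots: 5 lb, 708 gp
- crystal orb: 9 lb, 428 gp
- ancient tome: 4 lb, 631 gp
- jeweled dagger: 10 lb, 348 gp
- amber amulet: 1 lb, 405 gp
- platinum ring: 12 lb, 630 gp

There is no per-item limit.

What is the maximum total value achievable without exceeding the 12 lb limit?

12×amber amulet uses 12 of the 12 lb and totals 4860.

4860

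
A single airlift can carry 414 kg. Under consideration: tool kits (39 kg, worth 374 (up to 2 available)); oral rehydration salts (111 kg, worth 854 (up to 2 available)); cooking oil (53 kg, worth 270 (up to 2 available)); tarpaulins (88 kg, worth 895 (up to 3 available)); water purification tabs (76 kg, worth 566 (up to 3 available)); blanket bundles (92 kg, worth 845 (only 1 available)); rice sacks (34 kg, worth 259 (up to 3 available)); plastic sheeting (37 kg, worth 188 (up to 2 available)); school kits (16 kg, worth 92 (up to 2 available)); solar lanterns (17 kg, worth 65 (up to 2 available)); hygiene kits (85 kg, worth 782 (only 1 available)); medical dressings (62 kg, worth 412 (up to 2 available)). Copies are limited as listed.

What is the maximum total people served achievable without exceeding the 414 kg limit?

Filling by ratio: 2×tool kits + 3×tarpaulins + 2×rice sacks for 3951, with 4 kg left unused.
Dropping tool kits and 2×rice sacks frees 107 kg; slotting in blanket bundles + school kits (108 kg) lifts the total to 3996 at 411 kg.

3996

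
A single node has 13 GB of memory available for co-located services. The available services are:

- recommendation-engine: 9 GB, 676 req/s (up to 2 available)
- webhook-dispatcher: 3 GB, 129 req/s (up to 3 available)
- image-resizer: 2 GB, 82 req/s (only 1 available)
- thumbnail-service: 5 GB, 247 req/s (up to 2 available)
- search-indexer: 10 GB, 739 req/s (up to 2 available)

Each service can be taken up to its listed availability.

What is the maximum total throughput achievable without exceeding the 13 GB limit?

Ranking by ratio (throughput/GB): recommendation-engine 75.11, search-indexer 73.90, thumbnail-service 49.40, webhook-dispatcher 43.00.
Filling by ratio: recommendation-engine + webhook-dispatcher for 805, with 1 GB left unused.
The 9 GB tied up in recommendation-engine is better spent on search-indexer — total rises to 868 (13 GB).
That's the maximum — no swap from here does better than 868.

868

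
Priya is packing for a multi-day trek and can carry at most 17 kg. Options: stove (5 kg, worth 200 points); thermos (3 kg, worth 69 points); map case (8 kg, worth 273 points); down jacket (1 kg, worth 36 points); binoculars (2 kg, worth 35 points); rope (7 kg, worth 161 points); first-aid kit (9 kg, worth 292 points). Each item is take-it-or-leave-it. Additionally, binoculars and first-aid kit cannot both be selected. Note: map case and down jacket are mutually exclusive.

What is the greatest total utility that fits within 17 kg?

565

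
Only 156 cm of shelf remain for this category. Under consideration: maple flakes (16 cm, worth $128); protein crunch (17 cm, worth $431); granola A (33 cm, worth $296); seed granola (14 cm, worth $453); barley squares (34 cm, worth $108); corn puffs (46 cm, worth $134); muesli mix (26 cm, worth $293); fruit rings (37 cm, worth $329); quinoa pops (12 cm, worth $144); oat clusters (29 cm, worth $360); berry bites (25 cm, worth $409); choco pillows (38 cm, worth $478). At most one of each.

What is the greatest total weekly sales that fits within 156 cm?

Taking the top-ratio products first gives maple flakes + protein crunch + seed granola + quinoa pops + oat clusters + berry bites + choco pillows for 2403 (151 cm).
Replace maple flakes and quinoa pops with granola A: the trade gains 24 net, giving 2427 at 156 cm.
Nothing else within 156 cm beats 2427.

2427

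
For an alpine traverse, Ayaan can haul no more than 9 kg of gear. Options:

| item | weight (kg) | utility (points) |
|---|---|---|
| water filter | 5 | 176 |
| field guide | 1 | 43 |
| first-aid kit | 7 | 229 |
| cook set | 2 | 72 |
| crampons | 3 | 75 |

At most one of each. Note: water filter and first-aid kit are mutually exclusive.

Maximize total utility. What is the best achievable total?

301

Density check — field guide 43.00, cook set 36.00, water filter 35.20 are the best per kg.
A density-first pass picks water filter + field guide + cook set — 291 at 8 kg.
Dropping water filter and field guide frees 6 kg; slotting in first-aid kit (7 kg) lifts the total to 301 at 9 kg.
The closest alternative, water filter + field guide + crampons, reaches only 294.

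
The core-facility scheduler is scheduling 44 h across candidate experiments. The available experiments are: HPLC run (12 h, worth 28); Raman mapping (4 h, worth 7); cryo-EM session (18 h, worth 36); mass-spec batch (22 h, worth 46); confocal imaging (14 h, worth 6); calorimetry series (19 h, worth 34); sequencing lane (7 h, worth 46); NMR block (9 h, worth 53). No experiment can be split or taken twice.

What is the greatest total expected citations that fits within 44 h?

152

The ratio heuristic lands on HPLC run + Raman mapping + sequencing lane + NMR block (134) but leaves 12 h idle.
Replace HPLC run with mass-spec batch: the trade gains 18 net, giving 152 at 42 h.
Every other selection either busts 44 h or fails to beat 152.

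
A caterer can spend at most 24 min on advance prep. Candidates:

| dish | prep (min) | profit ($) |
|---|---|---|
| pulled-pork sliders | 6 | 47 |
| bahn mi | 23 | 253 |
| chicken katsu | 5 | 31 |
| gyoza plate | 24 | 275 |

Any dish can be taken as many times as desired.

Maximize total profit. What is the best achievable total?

Best packing: gyoza plate — 24 min, 275 total.

275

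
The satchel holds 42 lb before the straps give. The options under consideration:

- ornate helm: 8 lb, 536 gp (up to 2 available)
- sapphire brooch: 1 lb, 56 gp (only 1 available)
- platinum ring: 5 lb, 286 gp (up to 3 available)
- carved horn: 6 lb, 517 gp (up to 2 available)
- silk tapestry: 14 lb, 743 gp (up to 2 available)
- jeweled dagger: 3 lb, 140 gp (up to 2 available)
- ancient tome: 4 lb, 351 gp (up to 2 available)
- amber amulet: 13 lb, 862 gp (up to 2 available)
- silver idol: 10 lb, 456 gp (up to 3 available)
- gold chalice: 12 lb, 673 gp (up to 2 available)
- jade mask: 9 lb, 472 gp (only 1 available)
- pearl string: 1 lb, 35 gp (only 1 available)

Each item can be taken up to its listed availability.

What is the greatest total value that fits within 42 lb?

3190

Ranking by ratio (value/lb): ancient tome 87.75, carved horn 86.17, ornate helm 67.00.
Greedy by ratio would take 2×ornate helm + sapphire brooch + platinum ring + 2×carved horn + 2×ancient tome: 42 lb used, total 3150.
The 13 lb tied up in ornate helm and platinum ring is better spent on amber amulet — total rises to 3190 (42 lb).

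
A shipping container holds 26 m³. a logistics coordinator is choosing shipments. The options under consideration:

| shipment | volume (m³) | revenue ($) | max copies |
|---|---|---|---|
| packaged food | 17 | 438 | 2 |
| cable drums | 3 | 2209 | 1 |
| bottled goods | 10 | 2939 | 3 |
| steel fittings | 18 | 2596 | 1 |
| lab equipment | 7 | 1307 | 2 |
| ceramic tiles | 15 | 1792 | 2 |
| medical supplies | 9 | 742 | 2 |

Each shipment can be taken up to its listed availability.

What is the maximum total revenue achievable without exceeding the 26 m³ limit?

8087

Taking cable drums + 2×bottled goods: 23 m³ used, 8087 in revenue.
The spare 3 m³ is too small for any remaining shipment, and no exchange beats 8087.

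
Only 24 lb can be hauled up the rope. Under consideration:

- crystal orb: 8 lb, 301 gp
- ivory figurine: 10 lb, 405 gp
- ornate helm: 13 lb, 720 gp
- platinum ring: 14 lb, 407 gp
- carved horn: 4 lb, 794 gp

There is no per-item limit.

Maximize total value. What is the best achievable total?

4764

The ratio ordering already packs tightly: 6×carved horn, 24 lb, 4764.
Every other selection either busts 24 lb or fails to beat 4764.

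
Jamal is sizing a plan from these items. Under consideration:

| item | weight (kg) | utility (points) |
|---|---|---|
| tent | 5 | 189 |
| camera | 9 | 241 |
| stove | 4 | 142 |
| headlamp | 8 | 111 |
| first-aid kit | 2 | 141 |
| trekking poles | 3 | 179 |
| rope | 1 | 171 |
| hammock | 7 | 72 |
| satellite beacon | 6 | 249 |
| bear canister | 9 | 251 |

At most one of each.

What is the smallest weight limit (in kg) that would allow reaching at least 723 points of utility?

Need the lightest bundle worth ≥ 723.
first-aid kit + trekking poles + rope + satellite beacon reaches 740 using 12 kg.
Any bundle with less than 12 kg falls short of 723.

12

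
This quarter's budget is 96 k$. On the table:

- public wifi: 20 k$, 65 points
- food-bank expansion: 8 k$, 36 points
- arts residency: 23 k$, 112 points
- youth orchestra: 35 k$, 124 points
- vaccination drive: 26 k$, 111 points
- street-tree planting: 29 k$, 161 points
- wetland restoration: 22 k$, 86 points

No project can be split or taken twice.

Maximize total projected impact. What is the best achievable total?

433

Ranking by ratio (projected impact/k$): street-tree planting 5.55, arts residency 4.87, food-bank expansion 4.50.
A density-first pass picks food-bank expansion + arts residency + vaccination drive + street-tree planting — 420 at 86 k$.
Replace vaccination drive with youth orchestra: the trade gains 13 net, giving 433 at 95 k$.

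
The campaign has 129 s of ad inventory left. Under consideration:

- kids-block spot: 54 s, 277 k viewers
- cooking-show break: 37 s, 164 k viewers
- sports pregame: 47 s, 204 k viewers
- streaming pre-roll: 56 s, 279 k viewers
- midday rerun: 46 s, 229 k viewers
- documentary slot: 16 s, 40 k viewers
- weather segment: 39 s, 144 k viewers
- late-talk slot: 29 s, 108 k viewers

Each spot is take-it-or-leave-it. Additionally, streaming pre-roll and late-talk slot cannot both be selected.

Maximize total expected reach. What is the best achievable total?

614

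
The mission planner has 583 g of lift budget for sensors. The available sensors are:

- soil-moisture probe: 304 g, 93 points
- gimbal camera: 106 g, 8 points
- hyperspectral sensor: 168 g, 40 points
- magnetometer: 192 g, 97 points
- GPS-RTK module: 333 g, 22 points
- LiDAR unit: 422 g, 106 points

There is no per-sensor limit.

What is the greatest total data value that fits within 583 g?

291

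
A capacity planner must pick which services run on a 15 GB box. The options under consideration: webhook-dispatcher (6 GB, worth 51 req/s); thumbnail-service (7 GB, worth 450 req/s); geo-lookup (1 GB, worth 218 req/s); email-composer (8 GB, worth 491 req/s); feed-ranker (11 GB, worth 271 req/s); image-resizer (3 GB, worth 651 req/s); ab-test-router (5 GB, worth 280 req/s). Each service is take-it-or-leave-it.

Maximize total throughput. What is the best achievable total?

1381

Filling by ratio: thumbnail-service + geo-lookup + image-resizer for 1319, with 4 GB left unused.
Dropping geo-lookup frees 1 GB; slotting in ab-test-router (5 GB) lifts the total to 1381 at 15 GB.
The closest alternative, geo-lookup + email-composer + image-resizer, reaches only 1360.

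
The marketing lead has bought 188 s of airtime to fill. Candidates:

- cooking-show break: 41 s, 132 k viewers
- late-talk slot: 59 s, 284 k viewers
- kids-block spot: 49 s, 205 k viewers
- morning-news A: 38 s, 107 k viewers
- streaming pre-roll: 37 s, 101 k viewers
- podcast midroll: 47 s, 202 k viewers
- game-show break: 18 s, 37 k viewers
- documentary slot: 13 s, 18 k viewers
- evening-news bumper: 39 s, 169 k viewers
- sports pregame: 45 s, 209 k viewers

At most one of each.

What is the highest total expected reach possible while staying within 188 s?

Density check — late-talk slot 4.81, sports pregame 4.64, evening-news bumper 4.33 are the best per s.
The ratio heuristic lands on cooking-show break + late-talk slot + evening-news bumper + sports pregame (794) but leaves 4 s idle.
Replace cooking-show break and evening-news bumper with streaming pre-roll + podcast midroll: the trade gains 2 net, giving 796 at 188 s.
Nothing else within 188 s beats 796.

796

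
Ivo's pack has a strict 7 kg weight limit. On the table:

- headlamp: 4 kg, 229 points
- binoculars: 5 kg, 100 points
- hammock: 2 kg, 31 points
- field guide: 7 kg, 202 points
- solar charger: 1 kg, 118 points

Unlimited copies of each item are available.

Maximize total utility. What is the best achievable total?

826

The ratio ordering already packs tightly: 7×solar charger, 7 kg, 826.
Nothing else within 7 kg beats 826.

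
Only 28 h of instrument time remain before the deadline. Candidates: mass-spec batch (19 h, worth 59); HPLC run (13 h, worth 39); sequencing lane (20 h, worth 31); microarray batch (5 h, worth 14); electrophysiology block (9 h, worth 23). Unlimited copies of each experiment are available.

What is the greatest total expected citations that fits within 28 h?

The ratio heuristic lands on mass-spec batch + microarray batch (73) but leaves 4 h idle.
Dropping microarray batch frees 5 h; slotting in electrophysiology block (9 h) lifts the total to 82 at 28 h.
No other feasible combination exceeds 82.

82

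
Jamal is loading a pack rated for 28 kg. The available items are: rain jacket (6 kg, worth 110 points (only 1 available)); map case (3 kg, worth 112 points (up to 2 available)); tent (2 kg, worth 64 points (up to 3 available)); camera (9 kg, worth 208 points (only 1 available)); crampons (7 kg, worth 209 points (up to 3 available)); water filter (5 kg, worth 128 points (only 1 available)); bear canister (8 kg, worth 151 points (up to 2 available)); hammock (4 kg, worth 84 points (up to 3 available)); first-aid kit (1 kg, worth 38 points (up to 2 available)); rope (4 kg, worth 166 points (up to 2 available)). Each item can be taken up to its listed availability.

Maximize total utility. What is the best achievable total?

Taking the top-ratio items first gives 2×map case + 3×tent + water filter + 2×first-aid kit + 2×rope for 952 (27 kg).
Replace water filter and first-aid kit with crampons: the trade gains 43 net, giving 995 at 28 kg.
No other feasible combination exceeds 995.

995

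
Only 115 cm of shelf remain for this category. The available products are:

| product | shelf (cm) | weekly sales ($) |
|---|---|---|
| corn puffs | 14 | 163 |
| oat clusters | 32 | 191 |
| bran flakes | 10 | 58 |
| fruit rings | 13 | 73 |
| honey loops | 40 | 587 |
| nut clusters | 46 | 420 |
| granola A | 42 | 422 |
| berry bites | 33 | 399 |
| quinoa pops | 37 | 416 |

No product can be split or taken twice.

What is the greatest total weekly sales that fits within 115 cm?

1408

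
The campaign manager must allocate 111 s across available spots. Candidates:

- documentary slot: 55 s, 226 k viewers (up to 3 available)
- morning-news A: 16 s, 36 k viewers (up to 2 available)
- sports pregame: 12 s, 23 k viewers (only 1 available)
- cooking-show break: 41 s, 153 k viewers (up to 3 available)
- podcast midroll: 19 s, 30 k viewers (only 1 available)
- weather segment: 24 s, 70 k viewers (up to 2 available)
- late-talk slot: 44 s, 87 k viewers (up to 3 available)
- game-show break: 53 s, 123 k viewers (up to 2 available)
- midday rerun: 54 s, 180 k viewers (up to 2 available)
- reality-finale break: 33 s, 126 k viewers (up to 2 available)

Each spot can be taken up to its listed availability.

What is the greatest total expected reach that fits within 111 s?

452

The ratio ordering already packs tightly: 2×documentary slot, 110 s, 452.
The spare 1 s is too small for any remaining spot, and no exchange beats 452.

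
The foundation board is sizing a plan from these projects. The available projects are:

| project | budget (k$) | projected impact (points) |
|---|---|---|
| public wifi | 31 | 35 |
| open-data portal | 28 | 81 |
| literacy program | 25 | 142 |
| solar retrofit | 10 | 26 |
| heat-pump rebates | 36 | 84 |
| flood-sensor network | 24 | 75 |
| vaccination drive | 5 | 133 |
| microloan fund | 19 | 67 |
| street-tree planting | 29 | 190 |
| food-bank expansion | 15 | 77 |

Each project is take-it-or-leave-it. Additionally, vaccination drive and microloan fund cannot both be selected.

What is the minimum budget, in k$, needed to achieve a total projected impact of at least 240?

30

Minimise k$ subject to total projected impact ≥ 240.
literacy program + vaccination drive: 275 projected impact at 30 k$.
No combination under 30 k$ hits 240.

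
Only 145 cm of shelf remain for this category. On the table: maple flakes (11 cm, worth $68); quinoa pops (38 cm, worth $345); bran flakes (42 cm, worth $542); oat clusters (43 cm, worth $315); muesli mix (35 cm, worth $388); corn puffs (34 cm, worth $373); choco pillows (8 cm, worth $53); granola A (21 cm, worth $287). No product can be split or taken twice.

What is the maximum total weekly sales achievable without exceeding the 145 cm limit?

1658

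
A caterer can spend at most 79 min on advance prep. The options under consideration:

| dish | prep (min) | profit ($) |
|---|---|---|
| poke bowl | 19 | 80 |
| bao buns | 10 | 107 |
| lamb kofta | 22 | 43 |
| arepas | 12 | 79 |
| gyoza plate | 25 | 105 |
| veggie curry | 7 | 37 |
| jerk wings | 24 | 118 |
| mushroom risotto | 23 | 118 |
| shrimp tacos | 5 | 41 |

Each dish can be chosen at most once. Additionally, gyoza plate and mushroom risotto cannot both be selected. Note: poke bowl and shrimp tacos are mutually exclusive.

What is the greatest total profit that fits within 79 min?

463

Ranking by ratio (profit/min): bao buns 10.70, shrimp tacos 8.20, arepas 6.58, veggie curry 5.29.
Bao buns + arepas + jerk wings + mushroom risotto + shrimp tacos uses 74 of the 79 min and totals 463.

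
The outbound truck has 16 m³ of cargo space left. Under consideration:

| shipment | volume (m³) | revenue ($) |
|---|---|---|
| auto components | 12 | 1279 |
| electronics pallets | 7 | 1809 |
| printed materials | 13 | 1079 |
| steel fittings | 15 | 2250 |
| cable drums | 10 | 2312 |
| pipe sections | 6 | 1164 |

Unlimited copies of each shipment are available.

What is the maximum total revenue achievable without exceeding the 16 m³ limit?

Density check — electronics pallets 258.43, cable drums 231.20, pipe sections 194.00, steel fittings 150.00 are the best per m³.
Taking 2×electronics pallets: 14 m³ used, 3618 in revenue.
No other feasible combination exceeds 3618.

3618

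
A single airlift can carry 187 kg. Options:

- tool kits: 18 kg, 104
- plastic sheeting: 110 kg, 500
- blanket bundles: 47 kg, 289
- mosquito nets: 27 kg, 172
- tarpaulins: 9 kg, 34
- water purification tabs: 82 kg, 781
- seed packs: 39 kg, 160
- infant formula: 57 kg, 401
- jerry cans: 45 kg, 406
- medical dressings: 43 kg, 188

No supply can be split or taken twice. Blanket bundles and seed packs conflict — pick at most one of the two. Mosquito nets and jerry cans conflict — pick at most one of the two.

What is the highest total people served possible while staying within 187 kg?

The ratio ordering already packs tightly: water purification tabs + infant formula + jerry cans, 184 kg, 1588.
The spare 3 kg is too small for any remaining supply, and no feasible exchange beats 1588.

1588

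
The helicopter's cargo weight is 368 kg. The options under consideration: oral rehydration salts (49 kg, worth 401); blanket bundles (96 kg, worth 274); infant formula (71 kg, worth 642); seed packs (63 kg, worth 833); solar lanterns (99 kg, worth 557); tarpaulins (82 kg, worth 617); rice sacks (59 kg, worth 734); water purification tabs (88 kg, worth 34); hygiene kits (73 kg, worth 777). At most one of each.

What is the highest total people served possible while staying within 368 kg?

3603

The ratio heuristic lands on oral rehydration salts + infant formula + seed packs + rice sacks + hygiene kits (3387) but leaves 53 kg idle.
Dropping oral rehydration salts frees 49 kg; slotting in tarpaulins (82 kg) lifts the total to 3603 at 348 kg.
An exhaustive check of the 512 subsets confirms 3603.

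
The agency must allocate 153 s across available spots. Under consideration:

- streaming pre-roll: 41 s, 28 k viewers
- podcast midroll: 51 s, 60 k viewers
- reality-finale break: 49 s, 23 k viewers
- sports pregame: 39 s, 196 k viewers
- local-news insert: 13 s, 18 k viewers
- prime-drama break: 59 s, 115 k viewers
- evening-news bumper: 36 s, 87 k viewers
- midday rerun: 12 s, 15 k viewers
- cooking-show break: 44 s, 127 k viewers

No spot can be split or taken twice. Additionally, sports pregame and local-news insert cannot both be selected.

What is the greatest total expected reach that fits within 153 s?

438

Taking sports pregame + prime-drama break + cooking-show break: 142 s used, 438 in expected reach.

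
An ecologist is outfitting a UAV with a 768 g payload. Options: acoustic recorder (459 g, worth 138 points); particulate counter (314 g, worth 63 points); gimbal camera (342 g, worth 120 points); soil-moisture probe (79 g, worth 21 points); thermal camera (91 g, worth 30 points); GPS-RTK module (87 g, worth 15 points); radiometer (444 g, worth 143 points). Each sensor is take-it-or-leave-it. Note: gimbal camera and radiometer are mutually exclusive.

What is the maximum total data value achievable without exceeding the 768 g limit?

Density check — gimbal camera 0.35, thermal camera 0.33, radiometer 0.32, acoustic recorder 0.30 are the best per g.
The ratio heuristic lands on gimbal camera + soil-moisture probe + thermal camera + GPS-RTK module (186) but leaves 169 g idle.
Dropping soil-moisture probe and GPS-RTK module frees 166 g; slotting in particulate counter (314 g) lifts the total to 213 at 747 g.

213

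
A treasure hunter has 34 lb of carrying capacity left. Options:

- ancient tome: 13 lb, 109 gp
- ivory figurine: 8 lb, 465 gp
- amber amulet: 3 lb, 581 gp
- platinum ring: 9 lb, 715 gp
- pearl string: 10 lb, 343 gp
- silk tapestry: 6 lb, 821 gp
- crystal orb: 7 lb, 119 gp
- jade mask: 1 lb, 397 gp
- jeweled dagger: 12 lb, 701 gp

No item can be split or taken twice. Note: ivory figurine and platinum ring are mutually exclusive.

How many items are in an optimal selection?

5

Optimal total is 3215.
amber amulet + platinum ring + silk tapestry + jade mask + jeweled dagger hits 3215 at 31 lb.
Any selection reaching 3215 contains exactly 5 items.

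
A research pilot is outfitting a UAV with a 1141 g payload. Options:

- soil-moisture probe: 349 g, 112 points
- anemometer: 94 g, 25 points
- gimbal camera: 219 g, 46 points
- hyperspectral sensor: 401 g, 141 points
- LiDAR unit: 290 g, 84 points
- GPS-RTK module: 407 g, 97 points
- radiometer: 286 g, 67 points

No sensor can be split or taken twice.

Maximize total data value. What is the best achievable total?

Best packing: soil-moisture probe + anemometer + hyperspectral sensor + LiDAR unit — 1134 g, 362 total.
The closest alternative, soil-moisture probe + anemometer + hyperspectral sensor + radiometer, reaches only 345.

362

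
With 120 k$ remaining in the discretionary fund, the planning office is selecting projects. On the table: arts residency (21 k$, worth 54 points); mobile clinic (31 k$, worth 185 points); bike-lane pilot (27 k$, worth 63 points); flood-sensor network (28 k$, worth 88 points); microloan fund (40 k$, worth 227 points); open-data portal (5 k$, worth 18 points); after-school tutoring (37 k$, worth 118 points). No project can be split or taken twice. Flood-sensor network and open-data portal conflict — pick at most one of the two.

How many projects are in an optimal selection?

The maximum projected impact within 120 k$ is 554.
For example arts residency + mobile clinic + flood-sensor network + microloan fund achieves it, using 120 k$.
Any selection reaching 554 contains exactly 4 projects.

4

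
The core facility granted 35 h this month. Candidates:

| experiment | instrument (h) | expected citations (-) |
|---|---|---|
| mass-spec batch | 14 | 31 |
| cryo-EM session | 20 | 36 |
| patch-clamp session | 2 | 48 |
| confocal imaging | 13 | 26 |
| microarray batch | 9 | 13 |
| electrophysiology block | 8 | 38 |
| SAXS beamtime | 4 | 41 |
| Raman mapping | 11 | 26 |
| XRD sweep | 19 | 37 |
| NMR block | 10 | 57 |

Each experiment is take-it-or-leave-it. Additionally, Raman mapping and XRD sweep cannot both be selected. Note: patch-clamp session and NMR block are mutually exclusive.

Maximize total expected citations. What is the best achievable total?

166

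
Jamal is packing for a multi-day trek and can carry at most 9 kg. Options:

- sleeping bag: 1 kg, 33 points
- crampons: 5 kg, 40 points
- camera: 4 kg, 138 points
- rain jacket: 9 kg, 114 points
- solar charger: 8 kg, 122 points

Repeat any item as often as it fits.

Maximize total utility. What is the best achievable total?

The ratio ordering already packs tightly: sleeping bag + 2×camera, 9 kg, 309.
No other feasible combination exceeds 309.

309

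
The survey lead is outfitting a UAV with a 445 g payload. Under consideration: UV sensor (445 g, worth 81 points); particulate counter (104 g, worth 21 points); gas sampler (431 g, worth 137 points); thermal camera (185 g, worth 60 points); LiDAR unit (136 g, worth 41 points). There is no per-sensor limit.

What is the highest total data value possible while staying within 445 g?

The ratio heuristic lands on 2×thermal camera (120) but leaves 75 g idle.
The 370 g tied up in 2×thermal camera is better spent on gas sampler — total rises to 137 (431 g).

137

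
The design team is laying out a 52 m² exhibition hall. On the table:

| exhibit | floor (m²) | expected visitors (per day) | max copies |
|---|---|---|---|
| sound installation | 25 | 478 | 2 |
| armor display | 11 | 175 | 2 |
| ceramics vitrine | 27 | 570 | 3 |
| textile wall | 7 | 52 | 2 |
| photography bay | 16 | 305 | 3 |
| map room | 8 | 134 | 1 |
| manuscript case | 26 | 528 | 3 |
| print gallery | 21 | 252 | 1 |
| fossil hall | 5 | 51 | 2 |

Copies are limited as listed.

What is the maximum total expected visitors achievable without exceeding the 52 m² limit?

Taking the top-ratio exhibits first gives sound installation + ceramics vitrine for 1048 (52 m²).
Dropping sound installation and ceramics vitrine frees 52 m²; slotting in 2×manuscript case (52 m²) lifts the total to 1056 at 52 m².
No other feasible combination exceeds 1056.

1056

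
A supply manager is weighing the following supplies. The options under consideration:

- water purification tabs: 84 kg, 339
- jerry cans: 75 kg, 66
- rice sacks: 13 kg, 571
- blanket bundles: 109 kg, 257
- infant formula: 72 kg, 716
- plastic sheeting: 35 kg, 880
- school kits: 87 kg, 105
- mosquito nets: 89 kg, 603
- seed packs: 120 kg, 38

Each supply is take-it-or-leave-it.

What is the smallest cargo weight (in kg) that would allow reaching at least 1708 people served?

120

Minimise kg subject to total people served ≥ 1708.
rice sacks + infant formula + plastic sheeting: 2167 people served at 120 kg.
No combination under 120 kg hits 1708.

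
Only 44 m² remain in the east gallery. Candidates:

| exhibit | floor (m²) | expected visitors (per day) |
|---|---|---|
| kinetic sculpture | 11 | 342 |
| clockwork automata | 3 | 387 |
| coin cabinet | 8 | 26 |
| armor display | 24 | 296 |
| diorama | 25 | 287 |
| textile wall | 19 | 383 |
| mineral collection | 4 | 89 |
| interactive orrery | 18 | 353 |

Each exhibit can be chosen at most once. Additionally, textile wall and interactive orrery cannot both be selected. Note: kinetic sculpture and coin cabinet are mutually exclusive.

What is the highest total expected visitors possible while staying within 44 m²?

Density check — clockwork automata 129.00, kinetic sculpture 31.09, mineral collection 22.25, textile wall 20.16 are the best per m².
Best packing: kinetic sculpture + clockwork automata + textile wall + mineral collection — 37 m², 1201 total.
Runner-up kinetic sculpture + clockwork automata + mineral collection + interactive orrery tops out at 1171.

1201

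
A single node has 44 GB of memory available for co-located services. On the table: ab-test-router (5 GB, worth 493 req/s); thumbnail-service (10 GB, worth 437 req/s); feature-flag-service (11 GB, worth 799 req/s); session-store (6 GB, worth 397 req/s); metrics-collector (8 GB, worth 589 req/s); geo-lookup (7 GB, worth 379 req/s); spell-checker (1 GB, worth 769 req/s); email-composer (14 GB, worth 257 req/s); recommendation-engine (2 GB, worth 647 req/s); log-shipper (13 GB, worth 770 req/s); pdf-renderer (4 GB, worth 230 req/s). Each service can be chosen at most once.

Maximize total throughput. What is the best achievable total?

Density check — spell-checker 769.00, recommendation-engine 323.50, ab-test-router 98.60 are the best per GB.
Taking ab-test-router + feature-flag-service + session-store + metrics-collector + geo-lookup + spell-checker + recommendation-engine + pdf-renderer: 44 GB used, 4303 in throughput.
An exhaustive check of the 2048 subsets confirms 4303.

4303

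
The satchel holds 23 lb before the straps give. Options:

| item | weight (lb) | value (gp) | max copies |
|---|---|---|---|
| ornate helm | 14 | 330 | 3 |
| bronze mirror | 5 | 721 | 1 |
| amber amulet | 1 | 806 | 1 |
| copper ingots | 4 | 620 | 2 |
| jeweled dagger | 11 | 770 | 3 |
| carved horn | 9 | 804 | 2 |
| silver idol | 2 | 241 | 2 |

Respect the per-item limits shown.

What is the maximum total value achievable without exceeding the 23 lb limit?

Greedy by ratio would take bronze mirror + amber amulet + 2×copper ingots + 2×silver idol: 18 lb used, total 3249.
The 4 lb tied up in 2×silver idol is better spent on carved horn — total rises to 3571 (23 lb).

3571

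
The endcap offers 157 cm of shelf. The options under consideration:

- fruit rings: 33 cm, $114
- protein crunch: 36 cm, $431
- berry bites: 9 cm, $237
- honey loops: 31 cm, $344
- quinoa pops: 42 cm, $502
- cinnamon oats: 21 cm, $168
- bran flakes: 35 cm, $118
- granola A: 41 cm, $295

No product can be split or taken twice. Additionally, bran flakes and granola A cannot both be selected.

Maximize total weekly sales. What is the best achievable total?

Protein crunch + berry bites + honey loops + quinoa pops + cinnamon oats uses 139 of the 157 cm and totals 1682.
Nothing else feasible within 157 cm beats 1682.

1682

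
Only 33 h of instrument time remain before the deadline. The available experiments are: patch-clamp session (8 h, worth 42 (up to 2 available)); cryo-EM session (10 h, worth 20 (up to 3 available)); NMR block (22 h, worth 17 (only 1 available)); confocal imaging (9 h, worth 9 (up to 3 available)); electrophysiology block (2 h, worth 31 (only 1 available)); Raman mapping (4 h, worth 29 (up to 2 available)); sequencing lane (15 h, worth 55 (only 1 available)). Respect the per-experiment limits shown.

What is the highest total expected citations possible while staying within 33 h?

186

Density check — electrophysiology block 15.50, Raman mapping 7.25, patch-clamp session 5.25, sequencing lane 3.67 are the best per h.
Filling by ratio: 2×patch-clamp session + electrophysiology block + 2×Raman mapping for 173, with 7 h left unused.
The 8 h tied up in patch-clamp session is better spent on sequencing lane — total rises to 186 (33 h).
That's the maximum — no swap from here does better than 186.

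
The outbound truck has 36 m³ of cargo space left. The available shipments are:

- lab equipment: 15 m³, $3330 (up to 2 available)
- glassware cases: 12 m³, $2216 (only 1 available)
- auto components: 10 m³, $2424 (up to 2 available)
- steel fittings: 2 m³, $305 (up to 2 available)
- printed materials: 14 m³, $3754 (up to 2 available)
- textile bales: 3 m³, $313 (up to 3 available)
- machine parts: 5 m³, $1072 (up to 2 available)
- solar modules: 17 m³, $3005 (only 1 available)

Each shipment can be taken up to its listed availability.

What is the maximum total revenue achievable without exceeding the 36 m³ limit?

Density check — printed materials 268.14, auto components 242.40, lab equipment 222.00 are the best per m³.
Filling by ratio: steel fittings + 2×printed materials + machine parts for 8885, with 1 m³ left unused.
The 19 m³ tied up in printed materials and machine parts is better spent on 2×auto components — total rises to 8907 (36 m³).
Nothing else within 36 m³ beats 8907.

8907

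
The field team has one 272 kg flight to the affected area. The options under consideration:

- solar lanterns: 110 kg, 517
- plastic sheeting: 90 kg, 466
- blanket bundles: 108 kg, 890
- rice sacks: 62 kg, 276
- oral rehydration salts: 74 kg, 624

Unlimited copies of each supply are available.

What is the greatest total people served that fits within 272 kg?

2138

Density check — oral rehydration salts 8.43, blanket bundles 8.24, plastic sheeting 5.18 are the best per kg.
Filling by ratio: 3×oral rehydration salts for 1872, with 50 kg left unused.
The 74 kg tied up in oral rehydration salts is better spent on blanket bundles — total rises to 2138 (256 kg).
That's the maximum — no swap from here does better than 2138.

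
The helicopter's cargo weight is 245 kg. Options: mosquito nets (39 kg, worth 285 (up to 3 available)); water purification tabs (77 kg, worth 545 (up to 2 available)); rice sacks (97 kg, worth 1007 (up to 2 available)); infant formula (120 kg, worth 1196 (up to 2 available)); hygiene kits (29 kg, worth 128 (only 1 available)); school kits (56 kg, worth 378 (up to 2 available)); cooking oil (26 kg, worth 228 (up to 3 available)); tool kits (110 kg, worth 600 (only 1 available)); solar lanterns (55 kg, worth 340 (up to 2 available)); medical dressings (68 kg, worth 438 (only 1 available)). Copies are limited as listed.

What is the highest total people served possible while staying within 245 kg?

2431

Greedy by ratio would take 2×rice sacks + cooking oil: 220 kg used, total 2242.
Replace rice sacks with infant formula: the trade gains 189 net, giving 2431 at 243 kg.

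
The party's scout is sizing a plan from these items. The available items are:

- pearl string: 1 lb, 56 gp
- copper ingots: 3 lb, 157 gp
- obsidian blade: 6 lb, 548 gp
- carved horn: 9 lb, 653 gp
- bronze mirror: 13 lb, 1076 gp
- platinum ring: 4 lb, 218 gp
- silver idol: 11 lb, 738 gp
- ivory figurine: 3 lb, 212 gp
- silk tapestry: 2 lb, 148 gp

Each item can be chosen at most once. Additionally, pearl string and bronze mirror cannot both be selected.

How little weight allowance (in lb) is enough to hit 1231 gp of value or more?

Minimise lb subject to total value ≥ 1231.
pearl string + obsidian blade + carved horn: 1257 value at 16 lb.
Below 16 lb the best achievable stays under 1231.

16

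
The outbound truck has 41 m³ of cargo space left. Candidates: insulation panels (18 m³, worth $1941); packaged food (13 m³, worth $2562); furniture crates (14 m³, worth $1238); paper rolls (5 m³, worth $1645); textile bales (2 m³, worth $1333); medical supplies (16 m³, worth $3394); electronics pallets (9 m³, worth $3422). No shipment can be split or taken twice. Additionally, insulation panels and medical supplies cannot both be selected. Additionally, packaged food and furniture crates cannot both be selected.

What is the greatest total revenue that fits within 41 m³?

Taking the top-ratio shipments first gives paper rolls + textile bales + medical supplies + electronics pallets for 9794 (32 m³).
Dropping paper rolls frees 5 m³; slotting in packaged food (13 m³) lifts the total to 10711 at 40 m³.
The spare 1 m³ is too small for any remaining shipment, and no feasible exchange beats 10711.

10711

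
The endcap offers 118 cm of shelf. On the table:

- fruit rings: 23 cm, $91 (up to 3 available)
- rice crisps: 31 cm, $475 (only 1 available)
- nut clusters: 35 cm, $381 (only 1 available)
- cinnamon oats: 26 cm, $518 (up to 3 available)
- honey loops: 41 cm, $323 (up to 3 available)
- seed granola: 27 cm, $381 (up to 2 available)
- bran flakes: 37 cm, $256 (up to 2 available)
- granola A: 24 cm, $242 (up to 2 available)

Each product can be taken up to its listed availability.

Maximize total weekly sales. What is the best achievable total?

2029

Rice crisps + 3×cinnamon oats uses 109 of the 118 cm and totals 2029.
No other feasible combination exceeds 2029.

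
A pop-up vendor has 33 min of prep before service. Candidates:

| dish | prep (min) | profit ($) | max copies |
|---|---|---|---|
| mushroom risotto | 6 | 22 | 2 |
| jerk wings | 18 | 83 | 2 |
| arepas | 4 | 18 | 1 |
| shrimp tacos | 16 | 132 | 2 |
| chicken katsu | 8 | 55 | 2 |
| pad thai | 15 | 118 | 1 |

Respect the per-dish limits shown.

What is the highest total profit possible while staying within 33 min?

2×shrimp tacos uses 32 of the 33 min and totals 264.
The spare 1 min is too small for any remaining dish, and no exchange beats 264.

264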